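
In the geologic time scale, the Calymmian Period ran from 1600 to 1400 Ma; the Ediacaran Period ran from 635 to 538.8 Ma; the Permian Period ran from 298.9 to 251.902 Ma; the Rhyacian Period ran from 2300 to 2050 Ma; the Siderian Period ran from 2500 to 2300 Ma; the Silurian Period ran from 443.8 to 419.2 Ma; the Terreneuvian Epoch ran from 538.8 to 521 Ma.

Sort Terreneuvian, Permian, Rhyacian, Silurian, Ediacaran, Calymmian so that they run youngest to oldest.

Permian, then Silurian, then Terreneuvian, then Ediacaran, then Calymmian, then Rhyacian

Sorting by start age (ascending Ma, since larger Ma = older): Permian start 298.9, Silurian start 443.8, Terreneuvian start 538.8, Ediacaran start 635, Calymmian start 1600, Rhyacian start 2300.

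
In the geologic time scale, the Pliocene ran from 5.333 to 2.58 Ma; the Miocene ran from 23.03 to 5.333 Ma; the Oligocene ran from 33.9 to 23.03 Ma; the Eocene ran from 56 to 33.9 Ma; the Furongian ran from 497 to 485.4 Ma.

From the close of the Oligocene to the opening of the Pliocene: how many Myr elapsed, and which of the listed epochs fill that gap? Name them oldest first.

End of Oligocene = 23.03 Ma; start of Pliocene = 5.333 Ma.
Gap = 23.03 − 5.333 = 17.697 Myr.
Epochs wholly inside 23.03–5.333 Ma: Miocene (23.03–5.333).

17.697 million years; Miocene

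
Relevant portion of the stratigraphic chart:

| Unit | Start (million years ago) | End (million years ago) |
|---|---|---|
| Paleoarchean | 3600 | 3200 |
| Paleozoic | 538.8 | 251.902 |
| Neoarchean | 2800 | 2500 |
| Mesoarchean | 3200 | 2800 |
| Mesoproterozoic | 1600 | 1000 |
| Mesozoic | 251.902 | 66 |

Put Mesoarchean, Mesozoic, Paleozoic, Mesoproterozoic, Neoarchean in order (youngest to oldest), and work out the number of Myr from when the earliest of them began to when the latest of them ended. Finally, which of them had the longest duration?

From the excerpt: Mesoarchean 3200–2800; Mesozoic 251.902–66; Paleozoic 538.8–251.902; Mesoproterozoic 1600–1000; Neoarchean 2800–2500 (Ma).
Larger Ma is earlier, so the oldest is Mesoarchean and the youngest is Mesozoic; youngest to oldest: Mesozoic, Paleozoic, Mesoproterozoic, Neoarchean, Mesoarchean.
Oldest start 3200 minus youngest end 66 gives 3134 Myr overall.
Individual lengths (start − end): Mesoproterozoic 600; Paleozoic 286.898; Neoarchean 300; Mesozoic 185.902; Mesoarchean 400. The largest is Mesoproterozoic at 600 Myr.

Mesozoic → Paleozoic → Mesoproterozoic → Neoarchean → Mesoarchean; total span 3134 Myr; longest is Mesoproterozoic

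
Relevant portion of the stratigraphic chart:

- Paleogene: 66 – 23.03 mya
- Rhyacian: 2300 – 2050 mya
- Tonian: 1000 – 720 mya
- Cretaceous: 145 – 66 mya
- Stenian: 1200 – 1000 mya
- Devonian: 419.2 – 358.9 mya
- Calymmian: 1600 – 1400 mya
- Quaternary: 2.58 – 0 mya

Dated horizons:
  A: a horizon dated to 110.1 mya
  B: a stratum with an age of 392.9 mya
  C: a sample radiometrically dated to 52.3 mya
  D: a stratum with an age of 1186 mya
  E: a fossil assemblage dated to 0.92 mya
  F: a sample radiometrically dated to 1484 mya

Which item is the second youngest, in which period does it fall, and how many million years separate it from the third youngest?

C, in the Paleogene; 57.8 million years to A

Smaller Ma means younger, so youngest first: E 0.92 < C 52.3 < A 110.1 < B 392.9 < D 1186 < F 1484.
Counting 2 along gives C (52.3 Ma); the excerpt puts that inside the Paleogene, 66–23.03 Ma.
Next in line is A (110.1 Ma), and 110.1 − 52.3 = 57.8 Myr.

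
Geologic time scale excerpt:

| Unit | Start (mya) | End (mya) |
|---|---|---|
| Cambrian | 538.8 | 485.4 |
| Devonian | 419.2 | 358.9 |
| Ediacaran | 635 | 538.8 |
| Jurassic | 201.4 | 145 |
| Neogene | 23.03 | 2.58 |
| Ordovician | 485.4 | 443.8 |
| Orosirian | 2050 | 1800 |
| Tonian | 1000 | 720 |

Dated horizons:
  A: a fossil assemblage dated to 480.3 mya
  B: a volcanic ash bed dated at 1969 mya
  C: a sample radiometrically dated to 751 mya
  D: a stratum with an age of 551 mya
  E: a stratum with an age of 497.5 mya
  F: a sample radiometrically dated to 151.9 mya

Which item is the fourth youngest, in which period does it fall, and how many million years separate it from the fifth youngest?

D, in the Ediacaran; 200 million years to C

Sorted youngest-first by Ma: F (151.9), A (480.3), E (497.5), D (551), C (751), B (1969).
The fourth youngest is D at 551 Ma, which lies in 635–538.8 Ma: the Ediacaran.
The fifth youngest is C at 751 Ma; separation = |551 − 751| = 200 Myr.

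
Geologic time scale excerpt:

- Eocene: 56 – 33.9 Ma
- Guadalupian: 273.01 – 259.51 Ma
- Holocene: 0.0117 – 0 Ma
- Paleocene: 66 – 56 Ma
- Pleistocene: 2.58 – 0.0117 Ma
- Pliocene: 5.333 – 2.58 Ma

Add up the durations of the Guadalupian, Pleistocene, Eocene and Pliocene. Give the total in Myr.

Each duration: Guadalupian = 13.5; Pleistocene = 2.5683; Eocene = 22.1; Pliocene = 2.753.
Sum: 13.5 + 2.5683 + 22.1 + 2.753 = 40.9213 Myr.

40.9213 million years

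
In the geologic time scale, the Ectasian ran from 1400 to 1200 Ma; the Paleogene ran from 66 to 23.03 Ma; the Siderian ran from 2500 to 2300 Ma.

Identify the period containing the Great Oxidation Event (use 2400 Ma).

Siderian

2400 Ma lies between 2500 and 2300 Ma, so it falls in the Siderian.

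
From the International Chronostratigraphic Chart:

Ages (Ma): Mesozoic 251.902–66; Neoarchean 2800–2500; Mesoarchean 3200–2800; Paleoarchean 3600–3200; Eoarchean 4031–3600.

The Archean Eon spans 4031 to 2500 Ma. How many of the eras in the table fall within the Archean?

Eras inside 4031–2500 Ma: Eoarchean, Paleoarchean, Mesoarchean, Neoarchean — 4 in total.

4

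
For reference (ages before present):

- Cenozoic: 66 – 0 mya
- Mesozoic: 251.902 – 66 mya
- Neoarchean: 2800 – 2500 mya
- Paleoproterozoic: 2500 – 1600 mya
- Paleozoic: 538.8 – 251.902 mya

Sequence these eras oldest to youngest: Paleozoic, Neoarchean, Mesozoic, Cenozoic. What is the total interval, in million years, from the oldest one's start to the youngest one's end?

From the excerpt: Paleozoic 538.8–251.902; Neoarchean 2800–2500; Mesozoic 251.902–66; Cenozoic 66–0 (Ma).
Larger Ma is earlier, so the oldest is Neoarchean and the youngest is Cenozoic; oldest to youngest: Neoarchean, Paleozoic, Mesozoic, Cenozoic.
Oldest start 2800 minus youngest end 0 gives 2800 Myr overall.

Neoarchean, Paleozoic, Mesozoic, Cenozoic; total span 2800 Myr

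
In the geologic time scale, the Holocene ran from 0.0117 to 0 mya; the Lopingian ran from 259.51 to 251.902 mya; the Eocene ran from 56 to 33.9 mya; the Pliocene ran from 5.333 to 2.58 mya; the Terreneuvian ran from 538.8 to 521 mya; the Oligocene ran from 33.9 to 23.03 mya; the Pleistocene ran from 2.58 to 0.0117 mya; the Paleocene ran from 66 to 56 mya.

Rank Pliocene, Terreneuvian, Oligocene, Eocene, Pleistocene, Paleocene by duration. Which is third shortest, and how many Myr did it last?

Paleocene, 10 million years

Start − end for each: Pliocene 5.333 − 2.58 = 2.753; Terreneuvian 538.8 − 521 = 17.8; Oligocene 33.9 − 23.03 = 10.87; Eocene 56 − 33.9 = 22.1; Pleistocene 2.58 − 0.0117 = 2.5683; Paleocene 66 − 56 = 10.
Ranking these from shortest: Pleistocene < Pliocene < Paleocene < Oligocene < Terreneuvian < Eocene.
Position 3 in that ranking is Paleocene, which lasted 10 Myr.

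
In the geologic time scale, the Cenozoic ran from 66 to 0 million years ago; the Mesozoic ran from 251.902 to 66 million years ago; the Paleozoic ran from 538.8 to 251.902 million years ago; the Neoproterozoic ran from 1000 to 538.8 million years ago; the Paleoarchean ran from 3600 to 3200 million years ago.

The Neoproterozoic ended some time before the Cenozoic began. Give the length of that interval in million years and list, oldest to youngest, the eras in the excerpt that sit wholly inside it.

472.8 million years; Paleozoic, Mesozoic

End of Neoproterozoic = 538.8 Ma; start of Cenozoic = 66 Ma.
Gap = 538.8 − 66 = 472.8 Myr.
Eras wholly inside 538.8–66 Ma: Paleozoic (538.8–251.902), Mesozoic (251.902–66).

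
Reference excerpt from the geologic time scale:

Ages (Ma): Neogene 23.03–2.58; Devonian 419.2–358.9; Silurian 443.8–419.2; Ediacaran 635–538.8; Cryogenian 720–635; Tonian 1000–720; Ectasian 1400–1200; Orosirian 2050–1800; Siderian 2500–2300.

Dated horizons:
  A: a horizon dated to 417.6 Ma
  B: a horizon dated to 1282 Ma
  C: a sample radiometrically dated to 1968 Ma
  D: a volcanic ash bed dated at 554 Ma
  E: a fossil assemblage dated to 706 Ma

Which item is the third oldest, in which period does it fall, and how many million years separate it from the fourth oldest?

Larger Ma means older, so oldest first: C 1968 > B 1282 > E 706 > D 554 > A 417.6.
Counting 3 along gives E (706 Ma); the excerpt puts that inside the Cryogenian, 720–635 Ma.
Next in line is D (554 Ma), and 706 − 554 = 152 Myr.

E, in the Cryogenian; 152 million years to D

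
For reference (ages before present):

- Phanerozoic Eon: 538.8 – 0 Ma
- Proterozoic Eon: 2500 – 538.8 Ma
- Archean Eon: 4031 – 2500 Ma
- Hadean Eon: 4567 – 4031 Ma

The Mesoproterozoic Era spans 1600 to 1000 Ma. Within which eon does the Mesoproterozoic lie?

Proterozoic

The Mesoproterozoic (1600–1000 Ma) lies entirely within 2500–538.8 Ma, the Proterozoic Eon.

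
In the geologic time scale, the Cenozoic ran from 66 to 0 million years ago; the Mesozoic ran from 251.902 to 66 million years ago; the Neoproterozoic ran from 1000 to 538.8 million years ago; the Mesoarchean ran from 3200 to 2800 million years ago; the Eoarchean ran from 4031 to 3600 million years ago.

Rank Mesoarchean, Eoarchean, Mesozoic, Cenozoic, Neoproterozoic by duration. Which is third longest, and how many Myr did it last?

Mesoarchean, 400 million years

Start − end for each: Mesoarchean 3200 − 2800 = 400; Eoarchean 4031 − 3600 = 431; Mesozoic 251.902 − 66 = 185.902; Cenozoic 66 − 0 = 66; Neoproterozoic 1000 − 538.8 = 461.2.
Ranking these from longest: Neoproterozoic > Eoarchean > Mesoarchean > Mesozoic > Cenozoic.
Position 3 in that ranking is Mesoarchean, which lasted 400 Myr.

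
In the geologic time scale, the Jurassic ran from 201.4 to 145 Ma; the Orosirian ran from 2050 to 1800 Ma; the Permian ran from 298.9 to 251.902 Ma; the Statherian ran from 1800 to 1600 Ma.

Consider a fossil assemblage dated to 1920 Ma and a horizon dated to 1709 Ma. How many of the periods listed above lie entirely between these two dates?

Checking each listed span, none has both start < 1920 Ma and end > 1709 Ma — every period straddles one of the two dates or lies outside them — so the count is 0.

0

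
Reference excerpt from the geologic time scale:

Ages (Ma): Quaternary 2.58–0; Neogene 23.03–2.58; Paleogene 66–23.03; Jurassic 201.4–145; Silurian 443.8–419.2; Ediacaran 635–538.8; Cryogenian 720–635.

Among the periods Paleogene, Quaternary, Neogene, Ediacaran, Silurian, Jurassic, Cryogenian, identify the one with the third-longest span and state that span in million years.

Start − end for each: Paleogene 66 − 23.03 = 42.97; Quaternary 2.58 − 0 = 2.58; Neogene 23.03 − 2.58 = 20.45; Ediacaran 635 − 538.8 = 96.2; Silurian 443.8 − 419.2 = 24.6; Jurassic 201.4 − 145 = 56.4; Cryogenian 720 − 635 = 85.
Ranking these from longest: Ediacaran > Cryogenian > Jurassic > Paleogene > Silurian > Neogene > Quaternary.
Position 3 in that ranking is Jurassic, which lasted 56.4 Myr.

Jurassic, 56.4 million years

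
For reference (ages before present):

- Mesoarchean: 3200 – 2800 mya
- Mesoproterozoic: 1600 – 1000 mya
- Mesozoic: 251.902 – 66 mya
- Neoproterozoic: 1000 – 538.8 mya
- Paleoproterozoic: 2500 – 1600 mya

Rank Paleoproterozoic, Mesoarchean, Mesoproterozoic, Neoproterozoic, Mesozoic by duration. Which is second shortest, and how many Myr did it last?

Mesoarchean, 400 million years

Start − end for each: Paleoproterozoic 2500 − 1600 = 900; Mesoarchean 3200 − 2800 = 400; Mesoproterozoic 1600 − 1000 = 600; Neoproterozoic 1000 − 538.8 = 461.2; Mesozoic 251.902 − 66 = 185.902.
Ranking these from shortest: Mesozoic < Mesoarchean < Neoproterozoic < Mesoproterozoic < Paleoproterozoic.
Position 2 in that ranking is Mesoarchean, which lasted 400 Myr.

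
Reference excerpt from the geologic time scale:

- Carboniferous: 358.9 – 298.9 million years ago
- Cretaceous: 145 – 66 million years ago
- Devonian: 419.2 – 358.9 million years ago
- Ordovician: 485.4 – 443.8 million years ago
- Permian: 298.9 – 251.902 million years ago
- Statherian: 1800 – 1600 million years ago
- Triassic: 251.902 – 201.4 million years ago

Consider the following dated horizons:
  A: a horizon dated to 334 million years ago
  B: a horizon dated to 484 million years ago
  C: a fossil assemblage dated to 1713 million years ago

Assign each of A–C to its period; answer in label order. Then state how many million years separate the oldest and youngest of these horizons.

Match each age against the start–end ranges in the excerpt: A = 334 Ma → Carboniferous (358.9–298.9); B = 484 Ma → Ordovician (485.4–443.8); C = 1713 Ma → Statherian (1800–1600).
The largest age is 1713 Ma and the smallest is 334 Ma; their difference is 1379 Myr.

A — Carboniferous; B — Ordovician; C — Statherian; span 1379 million years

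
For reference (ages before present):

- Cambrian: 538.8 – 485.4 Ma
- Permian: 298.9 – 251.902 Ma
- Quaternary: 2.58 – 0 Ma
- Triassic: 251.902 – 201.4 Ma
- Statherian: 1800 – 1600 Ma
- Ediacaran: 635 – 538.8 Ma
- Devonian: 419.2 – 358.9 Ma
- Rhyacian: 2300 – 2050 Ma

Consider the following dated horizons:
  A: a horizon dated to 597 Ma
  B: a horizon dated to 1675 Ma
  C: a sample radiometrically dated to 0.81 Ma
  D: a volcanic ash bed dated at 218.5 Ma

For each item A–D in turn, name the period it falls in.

A — Ediacaran; B — Statherian; C — Quaternary; D — Triassic

Match each age against the start–end ranges in the excerpt: A = 597 Ma → Ediacaran (635–538.8); B = 1675 Ma → Statherian (1800–1600); C = 0.81 Ma → Quaternary (2.58–0); D = 218.5 Ma → Triassic (251.902–201.4).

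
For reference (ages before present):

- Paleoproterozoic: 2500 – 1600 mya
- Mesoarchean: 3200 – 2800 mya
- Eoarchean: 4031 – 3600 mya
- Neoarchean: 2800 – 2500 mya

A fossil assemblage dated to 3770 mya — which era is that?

3770 Ma lies between 4031 and 3600 Ma, so it falls in the Eoarchean.

Eoarchean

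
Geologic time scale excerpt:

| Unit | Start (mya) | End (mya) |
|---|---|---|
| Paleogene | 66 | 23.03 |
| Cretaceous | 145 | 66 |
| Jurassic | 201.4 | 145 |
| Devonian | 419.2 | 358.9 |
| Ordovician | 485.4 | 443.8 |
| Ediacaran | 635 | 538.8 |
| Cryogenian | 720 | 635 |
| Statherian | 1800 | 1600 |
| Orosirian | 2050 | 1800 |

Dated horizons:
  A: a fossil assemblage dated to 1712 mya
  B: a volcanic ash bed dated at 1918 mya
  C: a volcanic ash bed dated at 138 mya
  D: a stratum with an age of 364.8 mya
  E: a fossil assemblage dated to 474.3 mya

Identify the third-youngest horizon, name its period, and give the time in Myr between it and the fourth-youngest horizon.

E, in the Ordovician; 1237.7 million years to A

Sorted youngest-first by Ma: C (138), D (364.8), E (474.3), A (1712), B (1918).
The third youngest is E at 474.3 Ma, which lies in 485.4–443.8 Ma: the Ordovician.
The fourth youngest is A at 1712 Ma; separation = |474.3 − 1712| = 1237.7 Myr.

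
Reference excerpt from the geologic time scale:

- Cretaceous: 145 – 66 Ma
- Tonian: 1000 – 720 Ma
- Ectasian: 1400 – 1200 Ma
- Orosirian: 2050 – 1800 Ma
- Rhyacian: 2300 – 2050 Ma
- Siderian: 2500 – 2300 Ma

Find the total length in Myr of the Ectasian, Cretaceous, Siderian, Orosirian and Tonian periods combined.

Each duration: Ectasian = 200; Cretaceous = 79; Siderian = 200; Orosirian = 250; Tonian = 280.
Sum: 200 + 79 + 200 + 250 + 280 = 1009 Myr.

1009 million years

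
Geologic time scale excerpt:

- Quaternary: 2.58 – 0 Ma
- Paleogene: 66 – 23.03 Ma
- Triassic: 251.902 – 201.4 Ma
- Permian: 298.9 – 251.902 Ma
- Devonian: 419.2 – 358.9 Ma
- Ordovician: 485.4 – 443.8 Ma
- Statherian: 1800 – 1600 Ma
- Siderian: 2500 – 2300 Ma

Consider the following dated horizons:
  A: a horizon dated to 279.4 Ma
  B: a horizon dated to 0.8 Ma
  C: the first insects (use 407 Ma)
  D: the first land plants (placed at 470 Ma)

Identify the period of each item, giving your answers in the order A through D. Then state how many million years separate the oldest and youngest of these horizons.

A: 279.4 Ma lies in 298.9–251.902 Ma, so Permian.
B: 0.8 Ma lies in 2.58–0 Ma, so Quaternary.
C: 407 Ma lies in 419.2–358.9 Ma, so Devonian.
D: 470 Ma lies in 485.4–443.8 Ma, so Ordovician.
Oldest = 470 Ma, youngest = 0.8 Ma → span 469.2 Myr.

A — Permian; B — Quaternary; C — Devonian; D — Ordovician; span 469.2 million years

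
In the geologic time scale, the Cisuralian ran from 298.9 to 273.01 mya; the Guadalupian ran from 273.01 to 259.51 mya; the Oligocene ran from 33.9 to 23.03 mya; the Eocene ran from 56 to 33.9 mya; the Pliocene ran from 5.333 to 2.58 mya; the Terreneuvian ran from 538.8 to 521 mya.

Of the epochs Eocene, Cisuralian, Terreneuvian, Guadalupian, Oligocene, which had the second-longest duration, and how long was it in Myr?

Start − end for each: Eocene 56 − 33.9 = 22.1; Cisuralian 298.9 − 273.01 = 25.89; Terreneuvian 538.8 − 521 = 17.8; Guadalupian 273.01 − 259.51 = 13.5; Oligocene 33.9 − 23.03 = 10.87.
Ranking these from longest: Cisuralian > Eocene > Terreneuvian > Guadalupian > Oligocene.
Position 2 in that ranking is Eocene, which lasted 22.1 Myr.

Eocene, 22.1 million years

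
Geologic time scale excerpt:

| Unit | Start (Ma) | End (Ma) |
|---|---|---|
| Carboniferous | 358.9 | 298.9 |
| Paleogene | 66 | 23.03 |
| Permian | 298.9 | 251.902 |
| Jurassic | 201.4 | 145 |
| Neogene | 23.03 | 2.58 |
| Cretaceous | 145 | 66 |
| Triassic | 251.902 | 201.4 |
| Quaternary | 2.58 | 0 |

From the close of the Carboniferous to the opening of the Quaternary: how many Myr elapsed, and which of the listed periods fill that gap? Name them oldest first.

End of Carboniferous = 298.9 Ma; start of Quaternary = 2.58 Ma.
Gap = 298.9 − 2.58 = 296.32 Myr.
Periods wholly inside 298.9–2.58 Ma: Permian (298.9–251.902), Triassic (251.902–201.4), Jurassic (201.4–145), Cretaceous (145–66), Paleogene (66–23.03), Neogene (23.03–2.58).

296.32 million years; Permian, Triassic, Jurassic, Cretaceous, Paleogene, Neogene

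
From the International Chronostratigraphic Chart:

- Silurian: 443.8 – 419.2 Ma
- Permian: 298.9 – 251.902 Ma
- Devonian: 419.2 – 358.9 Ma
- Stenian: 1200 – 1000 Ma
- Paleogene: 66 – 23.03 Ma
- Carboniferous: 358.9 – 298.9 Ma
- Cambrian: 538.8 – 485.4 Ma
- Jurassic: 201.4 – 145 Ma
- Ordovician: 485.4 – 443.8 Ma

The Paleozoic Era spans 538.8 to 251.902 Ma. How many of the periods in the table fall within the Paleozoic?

6

Periods inside 538.8–251.902 Ma: Cambrian, Ordovician, Silurian, Devonian, Carboniferous, Permian — 6 in total.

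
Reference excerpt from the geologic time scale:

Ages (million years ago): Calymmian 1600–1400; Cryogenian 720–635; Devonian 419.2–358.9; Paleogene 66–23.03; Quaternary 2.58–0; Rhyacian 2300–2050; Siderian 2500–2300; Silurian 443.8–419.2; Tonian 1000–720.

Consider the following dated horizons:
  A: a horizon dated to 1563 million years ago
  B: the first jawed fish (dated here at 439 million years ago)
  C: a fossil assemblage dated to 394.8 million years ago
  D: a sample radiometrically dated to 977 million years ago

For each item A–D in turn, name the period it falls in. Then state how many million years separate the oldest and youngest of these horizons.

Match each age against the start–end ranges in the excerpt: A = 1563 Ma → Calymmian (1600–1400); B = 439 Ma → Silurian (443.8–419.2); C = 394.8 Ma → Devonian (419.2–358.9); D = 977 Ma → Tonian (1000–720).
The largest age is 1563 Ma and the smallest is 394.8 Ma; their difference is 1168.2 Myr.

A — Calymmian; B — Silurian; C — Devonian; D — Tonian; span 1168.2 million years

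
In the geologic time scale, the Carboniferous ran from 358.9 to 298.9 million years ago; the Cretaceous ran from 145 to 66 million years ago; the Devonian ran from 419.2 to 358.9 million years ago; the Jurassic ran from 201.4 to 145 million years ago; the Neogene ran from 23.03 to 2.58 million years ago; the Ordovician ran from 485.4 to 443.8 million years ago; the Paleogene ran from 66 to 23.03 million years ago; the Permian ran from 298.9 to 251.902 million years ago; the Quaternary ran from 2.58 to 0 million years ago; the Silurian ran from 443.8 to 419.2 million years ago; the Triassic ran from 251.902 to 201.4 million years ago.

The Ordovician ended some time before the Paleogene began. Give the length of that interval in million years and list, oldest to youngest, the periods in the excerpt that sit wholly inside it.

377.8 million years; Silurian, Devonian, Carboniferous, Permian, Triassic, Jurassic, Cretaceous

The Ordovician closes at 443.8 Ma and the Paleogene opens at 66 Ma, so the interval is 443.8 − 66 = 377.8 Myr.
A period fits inside if it starts at or after 443.8 Ma and ends at or before 66 Ma; oldest first that gives Silurian, Devonian, Carboniferous, Permian, Triassic, Jurassic, Cretaceous.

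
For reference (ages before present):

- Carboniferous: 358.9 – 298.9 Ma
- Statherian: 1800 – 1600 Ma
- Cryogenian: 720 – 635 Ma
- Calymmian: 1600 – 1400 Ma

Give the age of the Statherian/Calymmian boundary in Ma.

The Statherian ends and the Calymmian begins at 1600 Ma.

1600 Ma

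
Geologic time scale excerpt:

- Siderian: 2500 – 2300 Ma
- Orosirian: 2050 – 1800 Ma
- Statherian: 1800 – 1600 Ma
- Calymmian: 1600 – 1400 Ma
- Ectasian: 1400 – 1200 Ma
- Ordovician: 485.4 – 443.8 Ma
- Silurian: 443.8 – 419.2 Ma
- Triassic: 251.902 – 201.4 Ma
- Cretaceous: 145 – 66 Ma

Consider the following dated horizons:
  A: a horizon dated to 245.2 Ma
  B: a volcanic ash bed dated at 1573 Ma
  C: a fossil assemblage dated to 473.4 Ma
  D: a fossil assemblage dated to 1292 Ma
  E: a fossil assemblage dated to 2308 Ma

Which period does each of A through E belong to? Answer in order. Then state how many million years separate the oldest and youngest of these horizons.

Match each age against the start–end ranges in the excerpt: A = 245.2 Ma → Triassic (251.902–201.4); B = 1573 Ma → Calymmian (1600–1400); C = 473.4 Ma → Ordovician (485.4–443.8); D = 1292 Ma → Ectasian (1400–1200); E = 2308 Ma → Siderian (2500–2300).
The largest age is 2308 Ma and the smallest is 245.2 Ma; their difference is 2062.8 Myr.

A — Triassic; B — Calymmian; C — Ordovician; D — Ectasian; E — Siderian; span 2062.8 million years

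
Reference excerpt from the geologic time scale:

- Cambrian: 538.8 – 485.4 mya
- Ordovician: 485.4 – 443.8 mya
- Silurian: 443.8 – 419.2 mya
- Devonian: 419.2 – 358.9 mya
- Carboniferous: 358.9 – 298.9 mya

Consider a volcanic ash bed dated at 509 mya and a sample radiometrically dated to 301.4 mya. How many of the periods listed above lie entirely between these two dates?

509 Ma sits inside the Cambrian (538.8–485.4) and 301.4 Ma inside the Carboniferous (358.9–298.9); neither of those is wholly between the two dates.
The listed periods lying completely between them are Ordovician, Silurian, Devonian — 3 in all.

3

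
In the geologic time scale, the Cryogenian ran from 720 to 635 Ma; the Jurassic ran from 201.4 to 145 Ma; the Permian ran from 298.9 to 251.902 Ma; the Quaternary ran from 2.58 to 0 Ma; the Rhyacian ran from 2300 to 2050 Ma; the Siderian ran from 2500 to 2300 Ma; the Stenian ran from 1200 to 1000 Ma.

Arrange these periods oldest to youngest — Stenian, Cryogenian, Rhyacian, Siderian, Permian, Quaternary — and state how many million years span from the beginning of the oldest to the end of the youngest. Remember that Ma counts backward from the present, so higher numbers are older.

From the excerpt: Stenian 1200–1000; Cryogenian 720–635; Rhyacian 2300–2050; Siderian 2500–2300; Permian 298.9–251.902; Quaternary 2.58–0 (Ma).
Larger Ma is earlier, so the oldest is Siderian and the youngest is Quaternary; oldest to youngest: Siderian, Rhyacian, Stenian, Cryogenian, Permian, Quaternary.
Oldest start 2500 minus youngest end 0 gives 2500 Myr overall.

Siderian → Rhyacian → Stenian → Cryogenian → Permian → Quaternary; total span 2500 Myr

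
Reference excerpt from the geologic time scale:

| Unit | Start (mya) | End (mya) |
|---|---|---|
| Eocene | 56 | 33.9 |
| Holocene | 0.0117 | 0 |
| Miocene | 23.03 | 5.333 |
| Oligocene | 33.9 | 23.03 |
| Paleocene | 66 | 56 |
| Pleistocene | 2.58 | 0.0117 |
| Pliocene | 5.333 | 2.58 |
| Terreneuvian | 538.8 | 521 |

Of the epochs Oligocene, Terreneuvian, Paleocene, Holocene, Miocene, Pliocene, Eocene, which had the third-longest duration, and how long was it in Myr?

Start − end for each: Oligocene 33.9 − 23.03 = 10.87; Terreneuvian 538.8 − 521 = 17.8; Paleocene 66 − 56 = 10; Holocene 0.0117 − 0 = 0.0117; Miocene 23.03 − 5.333 = 17.697; Pliocene 5.333 − 2.58 = 2.753; Eocene 56 − 33.9 = 22.1.
Ranking these from longest: Eocene > Terreneuvian > Miocene > Oligocene > Paleocene > Pliocene > Holocene.
Position 3 in that ranking is Miocene, which lasted 17.697 Myr.

Miocene, 17.697 million years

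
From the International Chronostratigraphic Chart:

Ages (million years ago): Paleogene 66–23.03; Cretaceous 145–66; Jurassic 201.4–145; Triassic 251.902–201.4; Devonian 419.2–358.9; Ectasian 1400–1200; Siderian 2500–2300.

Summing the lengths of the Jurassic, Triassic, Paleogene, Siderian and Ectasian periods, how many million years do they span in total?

Each duration: Jurassic = 56.4; Triassic = 50.502; Paleogene = 42.97; Siderian = 200; Ectasian = 200.
Sum: 56.4 + 50.502 + 42.97 + 200 + 200 = 549.872 Myr.

549.872 million years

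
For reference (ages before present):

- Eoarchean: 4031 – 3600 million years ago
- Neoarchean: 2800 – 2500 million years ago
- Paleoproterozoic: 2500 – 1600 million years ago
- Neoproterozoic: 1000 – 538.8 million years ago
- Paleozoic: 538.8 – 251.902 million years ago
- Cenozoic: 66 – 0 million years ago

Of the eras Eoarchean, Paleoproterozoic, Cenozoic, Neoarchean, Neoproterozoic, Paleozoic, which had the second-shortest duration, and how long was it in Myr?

Start − end for each: Eoarchean 4031 − 3600 = 431; Paleoproterozoic 2500 − 1600 = 900; Cenozoic 66 − 0 = 66; Neoarchean 2800 − 2500 = 300; Neoproterozoic 1000 − 538.8 = 461.2; Paleozoic 538.8 − 251.902 = 286.898.
Ranking these from shortest: Cenozoic < Paleozoic < Neoarchean < Eoarchean < Neoproterozoic < Paleoproterozoic.
Position 2 in that ranking is Paleozoic, which lasted 286.898 Myr.

Paleozoic, 286.898 million years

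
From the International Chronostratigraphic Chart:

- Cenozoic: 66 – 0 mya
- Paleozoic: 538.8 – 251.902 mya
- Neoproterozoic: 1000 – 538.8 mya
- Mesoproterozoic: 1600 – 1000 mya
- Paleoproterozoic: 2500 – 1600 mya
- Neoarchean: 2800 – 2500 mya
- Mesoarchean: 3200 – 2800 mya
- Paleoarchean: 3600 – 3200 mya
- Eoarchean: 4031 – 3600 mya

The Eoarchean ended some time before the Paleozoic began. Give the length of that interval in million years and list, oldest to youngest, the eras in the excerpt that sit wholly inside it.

The Eoarchean closes at 3600 Ma and the Paleozoic opens at 538.8 Ma, so the interval is 3600 − 538.8 = 3061.2 Myr.
An era fits inside if it starts at or after 3600 Ma and ends at or before 538.8 Ma; oldest first that gives Paleoarchean, Mesoarchean, Neoarchean, Paleoproterozoic, Mesoproterozoic, Neoproterozoic.

3061.2 million years; Paleoarchean, Mesoarchean, Neoarchean, Paleoproterozoic, Mesoproterozoic, Neoproterozoic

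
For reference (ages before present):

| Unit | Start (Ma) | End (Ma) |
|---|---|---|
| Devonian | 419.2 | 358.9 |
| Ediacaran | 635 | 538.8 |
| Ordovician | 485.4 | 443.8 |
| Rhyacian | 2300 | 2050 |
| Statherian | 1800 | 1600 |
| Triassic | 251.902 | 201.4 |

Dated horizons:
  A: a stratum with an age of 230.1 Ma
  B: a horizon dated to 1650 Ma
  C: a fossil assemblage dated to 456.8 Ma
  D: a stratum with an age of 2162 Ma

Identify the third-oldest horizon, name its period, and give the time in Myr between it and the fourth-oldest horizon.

C, in the Ordovician; 226.7 million years to A

Larger Ma means older, so oldest first: D 2162 > B 1650 > C 456.8 > A 230.1.
Counting 3 along gives C (456.8 Ma); the excerpt puts that inside the Ordovician, 485.4–443.8 Ma.
Next in line is A (230.1 Ma), and 456.8 − 230.1 = 226.7 Myr.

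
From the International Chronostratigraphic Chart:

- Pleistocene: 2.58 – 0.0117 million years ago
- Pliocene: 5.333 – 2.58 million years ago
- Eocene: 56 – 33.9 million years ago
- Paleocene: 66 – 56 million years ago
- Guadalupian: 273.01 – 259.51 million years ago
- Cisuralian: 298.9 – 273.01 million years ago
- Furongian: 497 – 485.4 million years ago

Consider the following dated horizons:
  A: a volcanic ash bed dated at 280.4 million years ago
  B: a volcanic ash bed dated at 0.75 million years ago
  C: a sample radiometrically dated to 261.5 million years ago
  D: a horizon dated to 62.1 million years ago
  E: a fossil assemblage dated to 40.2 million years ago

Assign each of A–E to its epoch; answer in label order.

Match each age against the start–end ranges in the excerpt: A = 280.4 Ma → Cisuralian (298.9–273.01); B = 0.75 Ma → Pleistocene (2.58–0.0117); C = 261.5 Ma → Guadalupian (273.01–259.51); D = 62.1 Ma → Paleocene (66–56); E = 40.2 Ma → Eocene (56–33.9).

A — Cisuralian; B — Pleistocene; C — Guadalupian; D — Paleocene; E — Eocene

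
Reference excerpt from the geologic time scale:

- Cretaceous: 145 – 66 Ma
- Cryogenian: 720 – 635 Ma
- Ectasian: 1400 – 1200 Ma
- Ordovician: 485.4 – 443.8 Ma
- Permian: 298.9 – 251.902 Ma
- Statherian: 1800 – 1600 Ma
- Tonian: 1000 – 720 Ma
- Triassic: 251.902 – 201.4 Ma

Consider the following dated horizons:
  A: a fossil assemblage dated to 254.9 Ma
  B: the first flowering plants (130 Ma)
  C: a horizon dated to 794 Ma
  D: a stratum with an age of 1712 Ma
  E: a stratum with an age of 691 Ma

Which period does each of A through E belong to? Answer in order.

A: 254.9 Ma lies in 298.9–251.902 Ma, so Permian.
B: 130 Ma lies in 145–66 Ma, so Cretaceous.
C: 794 Ma lies in 1000–720 Ma, so Tonian.
D: 1712 Ma lies in 1800–1600 Ma, so Statherian.
E: 691 Ma lies in 720–635 Ma, so Cryogenian.

A — Permian; B — Cretaceous; C — Tonian; D — Statherian; E — Cryogenian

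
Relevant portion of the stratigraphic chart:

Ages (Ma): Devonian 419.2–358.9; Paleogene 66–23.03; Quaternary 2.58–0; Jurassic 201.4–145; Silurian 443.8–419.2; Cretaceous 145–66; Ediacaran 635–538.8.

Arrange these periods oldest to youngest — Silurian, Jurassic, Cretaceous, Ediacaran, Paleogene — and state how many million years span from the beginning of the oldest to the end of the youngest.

From the excerpt: Silurian 443.8–419.2; Jurassic 201.4–145; Cretaceous 145–66; Ediacaran 635–538.8; Paleogene 66–23.03 (Ma).
Larger Ma is earlier, so the oldest is Ediacaran and the youngest is Paleogene; oldest to youngest: Ediacaran, Silurian, Jurassic, Cretaceous, Paleogene.
Oldest start 635 minus youngest end 23.03 gives 611.97 Myr overall.

Ediacaran → Silurian → Jurassic → Cretaceous → Paleogene; total span 611.97 Myr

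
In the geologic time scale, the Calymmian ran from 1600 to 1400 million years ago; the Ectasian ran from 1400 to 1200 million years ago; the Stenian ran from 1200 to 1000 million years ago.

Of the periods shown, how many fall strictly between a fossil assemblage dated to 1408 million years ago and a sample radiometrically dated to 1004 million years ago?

1408 Ma sits inside the Calymmian (1600–1400) and 1004 Ma inside the Stenian (1200–1000); neither of those is wholly between the two dates.
The listed periods lying completely between them are Ectasian — 1 in all.

1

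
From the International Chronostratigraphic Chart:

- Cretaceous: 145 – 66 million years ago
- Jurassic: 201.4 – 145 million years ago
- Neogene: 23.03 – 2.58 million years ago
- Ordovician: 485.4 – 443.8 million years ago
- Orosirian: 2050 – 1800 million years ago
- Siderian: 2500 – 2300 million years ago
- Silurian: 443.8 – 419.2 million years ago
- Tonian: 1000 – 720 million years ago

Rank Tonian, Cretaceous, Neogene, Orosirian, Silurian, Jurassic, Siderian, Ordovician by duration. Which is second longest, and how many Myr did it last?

Orosirian, 250 million years

Durations: Tonian 280; Cretaceous 79; Neogene 20.45; Orosirian 250; Silurian 24.6; Jurassic 56.4; Siderian 200; Ordovician 41.6 Myr.
Sorted longest-first: Tonian (280), Orosirian (250), Siderian (200), Cretaceous (79), Jurassic (56.4), Ordovician (41.6), Silurian (24.6), Neogene (20.45).
The second longest is Orosirian at 250 Myr.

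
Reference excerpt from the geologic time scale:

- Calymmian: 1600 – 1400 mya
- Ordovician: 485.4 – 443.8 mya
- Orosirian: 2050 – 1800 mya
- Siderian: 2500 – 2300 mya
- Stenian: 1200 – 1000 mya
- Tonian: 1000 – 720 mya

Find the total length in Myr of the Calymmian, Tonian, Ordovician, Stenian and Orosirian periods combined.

Each duration: Calymmian = 200; Tonian = 280; Ordovician = 41.6; Stenian = 200; Orosirian = 250.
Sum: 200 + 280 + 41.6 + 200 + 250 = 971.6 Myr.

971.6 million years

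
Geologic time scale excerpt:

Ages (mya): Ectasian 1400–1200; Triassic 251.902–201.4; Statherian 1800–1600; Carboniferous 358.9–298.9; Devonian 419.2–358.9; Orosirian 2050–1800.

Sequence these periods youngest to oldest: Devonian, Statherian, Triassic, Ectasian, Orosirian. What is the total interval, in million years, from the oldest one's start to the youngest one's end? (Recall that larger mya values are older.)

Triassic → Devonian → Ectasian → Statherian → Orosirian; total span 1848.6 Myr

From the excerpt: Devonian 419.2–358.9; Statherian 1800–1600; Triassic 251.902–201.4; Ectasian 1400–1200; Orosirian 2050–1800 (Ma).
Larger Ma is earlier, so the oldest is Orosirian and the youngest is Triassic; youngest to oldest: Triassic, Devonian, Ectasian, Statherian, Orosirian.
Oldest start 2050 minus youngest end 201.4 gives 1848.6 Myr overall.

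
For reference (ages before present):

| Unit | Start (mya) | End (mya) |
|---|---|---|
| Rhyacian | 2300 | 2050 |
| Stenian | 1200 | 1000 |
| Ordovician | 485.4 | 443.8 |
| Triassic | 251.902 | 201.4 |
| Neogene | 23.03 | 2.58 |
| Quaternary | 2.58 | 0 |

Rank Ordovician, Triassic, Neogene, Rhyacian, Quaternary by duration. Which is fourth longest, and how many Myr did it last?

Neogene, 20.45 million years

Start − end for each: Ordovician 485.4 − 443.8 = 41.6; Triassic 251.902 − 201.4 = 50.502; Neogene 23.03 − 2.58 = 20.45; Rhyacian 2300 − 2050 = 250; Quaternary 2.58 − 0 = 2.58.
Ranking these from longest: Rhyacian > Triassic > Ordovician > Neogene > Quaternary.
Position 4 in that ranking is Neogene, which lasted 20.45 Myr.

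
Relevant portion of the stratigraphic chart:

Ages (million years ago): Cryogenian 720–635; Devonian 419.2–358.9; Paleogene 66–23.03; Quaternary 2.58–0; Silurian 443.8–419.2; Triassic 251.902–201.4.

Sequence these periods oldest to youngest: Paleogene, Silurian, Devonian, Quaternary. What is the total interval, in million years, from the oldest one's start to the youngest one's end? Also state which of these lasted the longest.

Silurian, Devonian, Paleogene, Quaternary; total span 443.8 Myr; longest is Devonian

Start ages (Ma): Silurian 443.8, Devonian 419.2, Paleogene 66, Quaternary 2.58.
Ordered oldest to youngest: Silurian, Devonian, Paleogene, Quaternary.
Span = 443.8 − 0 = 443.8 Myr.
Durations: Quaternary 2.58, Silurian 24.6, Devonian 60.3, Paleogene 42.97 → longest is Devonian (60.3 Myr).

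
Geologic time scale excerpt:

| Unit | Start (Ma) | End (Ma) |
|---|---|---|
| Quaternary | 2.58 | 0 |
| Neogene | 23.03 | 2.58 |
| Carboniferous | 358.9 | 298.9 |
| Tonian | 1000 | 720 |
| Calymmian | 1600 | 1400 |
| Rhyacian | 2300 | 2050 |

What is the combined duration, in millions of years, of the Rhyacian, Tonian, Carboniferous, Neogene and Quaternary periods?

Each duration: Rhyacian = 250; Tonian = 280; Carboniferous = 60; Neogene = 20.45; Quaternary = 2.58.
Sum: 250 + 280 + 60 + 20.45 + 2.58 = 613.03 Myr.

613.03 million years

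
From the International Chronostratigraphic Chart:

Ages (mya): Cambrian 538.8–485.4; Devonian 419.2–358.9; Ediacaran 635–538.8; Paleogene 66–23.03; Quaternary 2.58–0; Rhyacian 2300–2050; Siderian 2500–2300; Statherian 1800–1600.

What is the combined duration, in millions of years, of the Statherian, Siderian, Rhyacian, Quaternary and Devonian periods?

Each duration: Statherian = 200; Siderian = 200; Rhyacian = 250; Quaternary = 2.58; Devonian = 60.3.
Sum: 200 + 200 + 250 + 2.58 + 60.3 = 712.88 Myr.

712.88 million years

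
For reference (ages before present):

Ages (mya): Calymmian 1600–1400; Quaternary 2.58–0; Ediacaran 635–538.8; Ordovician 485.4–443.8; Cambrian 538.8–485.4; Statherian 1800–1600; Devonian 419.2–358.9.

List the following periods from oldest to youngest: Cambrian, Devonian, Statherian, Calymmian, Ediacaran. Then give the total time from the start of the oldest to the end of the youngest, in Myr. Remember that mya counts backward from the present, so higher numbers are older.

Statherian, Calymmian, Ediacaran, Cambrian, Devonian; total span 1441.1 Myr

Start ages (Ma): Statherian 1800, Calymmian 1600, Ediacaran 635, Cambrian 538.8, Devonian 419.2.
Ordered oldest to youngest: Statherian, Calymmian, Ediacaran, Cambrian, Devonian.
Span = 1800 − 358.9 = 1441.1 Myr.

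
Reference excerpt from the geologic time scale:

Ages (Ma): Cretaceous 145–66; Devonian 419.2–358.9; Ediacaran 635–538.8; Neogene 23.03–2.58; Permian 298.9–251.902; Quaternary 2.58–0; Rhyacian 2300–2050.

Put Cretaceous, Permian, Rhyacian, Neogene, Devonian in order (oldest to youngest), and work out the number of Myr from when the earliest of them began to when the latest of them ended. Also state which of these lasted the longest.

From the excerpt: Cretaceous 145–66; Permian 298.9–251.902; Rhyacian 2300–2050; Neogene 23.03–2.58; Devonian 419.2–358.9 (Ma).
Larger Ma is earlier, so the oldest is Rhyacian and the youngest is Neogene; oldest to youngest: Rhyacian, Devonian, Permian, Cretaceous, Neogene.
Oldest start 2300 minus youngest end 2.58 gives 2297.42 Myr overall.
Individual lengths (start − end): Devonian 60.3; Rhyacian 250; Neogene 20.45; Permian 46.998; Cretaceous 79. The largest is Rhyacian at 250 Myr.

Rhyacian → Devonian → Permian → Cretaceous → Neogene; total span 2297.42 Myr; longest is Rhyacian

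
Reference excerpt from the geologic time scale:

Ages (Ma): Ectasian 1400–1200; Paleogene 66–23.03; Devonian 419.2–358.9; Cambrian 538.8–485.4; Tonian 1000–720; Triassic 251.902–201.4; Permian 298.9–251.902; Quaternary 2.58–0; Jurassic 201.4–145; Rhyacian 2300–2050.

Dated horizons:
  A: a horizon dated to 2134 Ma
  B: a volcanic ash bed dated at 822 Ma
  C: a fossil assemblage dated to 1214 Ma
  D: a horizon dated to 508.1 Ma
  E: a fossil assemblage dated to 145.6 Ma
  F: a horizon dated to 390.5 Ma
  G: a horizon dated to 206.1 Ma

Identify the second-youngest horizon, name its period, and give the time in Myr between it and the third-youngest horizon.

Sorted youngest-first by Ma: E (145.6), G (206.1), F (390.5), D (508.1), B (822), C (1214), A (2134).
The second youngest is G at 206.1 Ma, which lies in 251.902–201.4 Ma: the Triassic.
The third youngest is F at 390.5 Ma; separation = |206.1 − 390.5| = 184.4 Myr.

G, in the Triassic; 184.4 million years to F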